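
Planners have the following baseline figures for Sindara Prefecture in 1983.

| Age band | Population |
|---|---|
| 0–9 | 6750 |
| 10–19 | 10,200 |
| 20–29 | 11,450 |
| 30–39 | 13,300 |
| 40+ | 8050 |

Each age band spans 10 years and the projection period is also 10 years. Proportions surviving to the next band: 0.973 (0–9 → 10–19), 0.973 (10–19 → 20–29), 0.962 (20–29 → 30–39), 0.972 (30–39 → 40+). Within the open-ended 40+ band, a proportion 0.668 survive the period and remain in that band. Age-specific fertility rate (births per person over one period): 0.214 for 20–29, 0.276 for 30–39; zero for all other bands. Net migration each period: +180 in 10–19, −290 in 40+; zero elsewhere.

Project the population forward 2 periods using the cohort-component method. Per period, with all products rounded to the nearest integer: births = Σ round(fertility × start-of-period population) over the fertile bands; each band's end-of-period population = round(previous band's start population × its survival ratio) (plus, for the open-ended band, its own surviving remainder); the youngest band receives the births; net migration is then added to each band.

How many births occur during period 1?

(Bands numbered youngest = 1 to oldest = 5.)
— Period 1 —
Births: 11450 × 0.214 = 2450  |  13300 × 0.276 = 3671 → total 6121
Band 2: 6750 × 0.973 = 6568
Band 3: 10200 × 0.973 = 9925
Band 4: 11450 × 0.962 = 11015
Band 5: 13300 × 0.972 + 8050 × 0.668 = 12928 + 5377 = 18305
Net migration: Band 2 + 180 → 6748; Band 5 − 290 → 18015
→ [6121, 6748, 9925, 11015, 18015]

6121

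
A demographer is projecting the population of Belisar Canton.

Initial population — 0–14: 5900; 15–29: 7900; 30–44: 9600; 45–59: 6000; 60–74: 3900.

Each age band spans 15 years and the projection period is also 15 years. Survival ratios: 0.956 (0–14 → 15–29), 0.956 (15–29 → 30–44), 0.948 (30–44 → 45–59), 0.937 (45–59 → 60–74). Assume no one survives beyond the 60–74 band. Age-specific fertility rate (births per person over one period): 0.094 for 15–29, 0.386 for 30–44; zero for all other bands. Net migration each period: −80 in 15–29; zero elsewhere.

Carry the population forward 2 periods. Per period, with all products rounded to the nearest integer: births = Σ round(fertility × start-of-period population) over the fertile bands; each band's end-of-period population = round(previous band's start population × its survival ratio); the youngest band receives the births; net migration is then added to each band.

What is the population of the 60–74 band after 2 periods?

8528

Period 1.
Births: 7900 * 0.094 = 743 ; 9600 * 0.386 = 3706 — total 4449
15–29: 5900 * 0.956 = 5640
30–44: 7900 * 0.956 = 7552
45–59: 9600 * 0.948 = 9101
60–74: 6000 * 0.937 = 5622
Net migration: 15–29 − 80 → 5560
Population now: 0–14=4449, 15–29=5560, 30–44=7552, 45–59=9101, 60–74=5622
Period 2.
Births: 5560 * 0.094 = 523 ; 7552 * 0.386 = 2915 — total 3438
15–29: 4449 * 0.956 = 4253
30–44: 5560 * 0.956 = 5315
45–59: 7552 * 0.948 = 7159
60–74: 9101 * 0.937 = 8528
Net migration: 15–29 − 80 → 4173
Population now: 0–14=3438, 15–29=4173, 30–44=5315, 45–59=7159, 60–74=8528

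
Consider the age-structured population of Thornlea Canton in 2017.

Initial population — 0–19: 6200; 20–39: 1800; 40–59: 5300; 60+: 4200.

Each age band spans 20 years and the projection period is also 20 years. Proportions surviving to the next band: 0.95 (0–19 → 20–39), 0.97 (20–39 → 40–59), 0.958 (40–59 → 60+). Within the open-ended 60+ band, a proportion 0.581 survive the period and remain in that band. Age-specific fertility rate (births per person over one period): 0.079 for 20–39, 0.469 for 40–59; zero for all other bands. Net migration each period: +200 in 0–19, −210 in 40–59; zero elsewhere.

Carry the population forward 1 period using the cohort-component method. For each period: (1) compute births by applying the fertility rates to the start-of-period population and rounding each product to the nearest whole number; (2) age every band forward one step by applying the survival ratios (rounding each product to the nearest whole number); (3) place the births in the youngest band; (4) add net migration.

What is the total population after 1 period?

Call the groups 1 to 4, youngest first.
[period 1]
Births: 1800 × 0.079 = 142 ; 5300 × 0.469 = 2486 — total 2628
Group 2: 6200 × 0.95 = 5890
Group 3: 1800 × 0.97 = 1746
Group 4: 5300 × 0.958 + 4200 × 0.581 = 5077 + 2440 = 7517
Net migration: Group 1 + 200 → 2828; Group 3 − 210 → 1536
→ [2828, 5890, 1536, 7517]
Total after period 1: 2828 + 5890 + 1536 + 7517 = 17771

17771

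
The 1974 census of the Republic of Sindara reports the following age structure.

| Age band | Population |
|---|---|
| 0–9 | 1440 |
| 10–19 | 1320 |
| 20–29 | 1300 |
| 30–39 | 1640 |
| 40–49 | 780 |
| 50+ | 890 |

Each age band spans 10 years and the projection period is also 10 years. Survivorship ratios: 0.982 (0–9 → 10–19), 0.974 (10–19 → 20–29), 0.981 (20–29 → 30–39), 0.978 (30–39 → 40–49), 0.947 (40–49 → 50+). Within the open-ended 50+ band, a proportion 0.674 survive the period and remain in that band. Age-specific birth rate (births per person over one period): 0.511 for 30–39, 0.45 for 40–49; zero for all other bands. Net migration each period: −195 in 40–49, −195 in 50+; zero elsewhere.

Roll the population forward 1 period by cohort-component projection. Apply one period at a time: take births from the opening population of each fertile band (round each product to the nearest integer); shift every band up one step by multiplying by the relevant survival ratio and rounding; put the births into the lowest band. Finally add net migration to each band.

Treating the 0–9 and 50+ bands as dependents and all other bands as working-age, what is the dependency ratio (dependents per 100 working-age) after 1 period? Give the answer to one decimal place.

Period 1.
Births: 1640 × 0.511 = 838  |  780 × 0.45 = 351 → 1189
10–19: 1440 × 0.982 = 1414
20–29: 1320 × 0.974 = 1286
30–39: 1300 × 0.981 = 1275
40–49: 1640 × 0.978 = 1604
50+: 780 × 0.947 + 890 × 0.674 = 739 + 600 = 1339
Net migration: 40–49 − 195 → 1409; 50+ − 195 → 1144
Giving 1189 / 1414 / 1286 / 1275 / 1409 / 1144.
Dependents (band 0–9 + band 50+) = 1189 + 1144 = 2333; working-age = 5384; ratio = 2333/5384 × 100 = 43.3

43.3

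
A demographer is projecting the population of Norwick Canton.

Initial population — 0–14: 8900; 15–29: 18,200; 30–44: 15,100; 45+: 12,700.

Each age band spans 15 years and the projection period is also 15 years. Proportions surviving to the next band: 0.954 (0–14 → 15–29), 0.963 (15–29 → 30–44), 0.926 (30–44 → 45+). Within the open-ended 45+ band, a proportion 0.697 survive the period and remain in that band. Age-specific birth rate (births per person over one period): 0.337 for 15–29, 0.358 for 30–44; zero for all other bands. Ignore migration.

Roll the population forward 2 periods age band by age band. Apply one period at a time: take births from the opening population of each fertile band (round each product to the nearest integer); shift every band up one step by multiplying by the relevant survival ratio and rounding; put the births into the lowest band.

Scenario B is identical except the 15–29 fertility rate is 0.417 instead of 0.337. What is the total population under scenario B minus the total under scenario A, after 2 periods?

2069

[period 1]
Births: 18200 * 0.337 = 6133, 15100 * 0.358 = 5406 → total 11539
15–29: 8900 * 0.954 = 8491
30–44: 18200 * 0.963 = 17527
45+: 15100 * 0.926 + 12700 * 0.697 = 13983 + 8852 = 22835
Population now: 0–14=11539, 15–29=8491, 30–44=17527, 45+=22835
[period 2]
Births: 8491 * 0.337 = 2861, 17527 * 0.358 = 6275 → total 9136
15–29: 11539 * 0.954 = 11008
30–44: 8491 * 0.963 = 8177
45+: 17527 * 0.926 + 22835 * 0.697 = 16230 + 15916 = 32146
Population now: 0–14=9136, 15–29=11008, 30–44=8177, 45+=32146
Scenario A total after 2 periods: 60467
Scenario B projection —
[period 1]
Births: 18200 * 0.417 = 7589, 15100 * 0.358 = 5406 → total 12995
15–29: 8900 * 0.954 = 8491
30–44: 18200 * 0.963 = 17527
45+: 15100 * 0.926 + 12700 * 0.697 = 13983 + 8852 = 22835
Population now: 0–14=12995, 15–29=8491, 30–44=17527, 45+=22835
[period 2]
Births: 8491 * 0.417 = 3541, 17527 * 0.358 = 6275 → total 9816
15–29: 12995 * 0.954 = 12397
30–44: 8491 * 0.963 = 8177
45+: 17527 * 0.926 + 22835 * 0.697 = 16230 + 15916 = 32146
Population now: 0–14=9816, 15–29=12397, 30–44=8177, 45+=32146
Scenario B total after 2 periods: 62536
Difference B − A = 62536 − 60467 = 2069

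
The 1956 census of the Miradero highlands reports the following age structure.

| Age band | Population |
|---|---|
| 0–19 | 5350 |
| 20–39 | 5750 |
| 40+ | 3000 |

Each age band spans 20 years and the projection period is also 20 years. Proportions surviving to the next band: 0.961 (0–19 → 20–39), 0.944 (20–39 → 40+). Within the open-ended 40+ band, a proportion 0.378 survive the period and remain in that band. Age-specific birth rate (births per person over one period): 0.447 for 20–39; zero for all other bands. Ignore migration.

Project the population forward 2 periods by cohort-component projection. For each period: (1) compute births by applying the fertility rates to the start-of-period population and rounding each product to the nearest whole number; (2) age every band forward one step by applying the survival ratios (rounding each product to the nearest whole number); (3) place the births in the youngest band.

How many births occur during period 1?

[period 1]
Births: 5750 × 0.447 = 2570
20–39: 5350 × 0.961 = 5141
40+: 5750 × 0.944 + 3000 × 0.378 = 5428 + 1134 = 6562
Population now: 0–19=2570, 20–39=5141, 40+=6562

2570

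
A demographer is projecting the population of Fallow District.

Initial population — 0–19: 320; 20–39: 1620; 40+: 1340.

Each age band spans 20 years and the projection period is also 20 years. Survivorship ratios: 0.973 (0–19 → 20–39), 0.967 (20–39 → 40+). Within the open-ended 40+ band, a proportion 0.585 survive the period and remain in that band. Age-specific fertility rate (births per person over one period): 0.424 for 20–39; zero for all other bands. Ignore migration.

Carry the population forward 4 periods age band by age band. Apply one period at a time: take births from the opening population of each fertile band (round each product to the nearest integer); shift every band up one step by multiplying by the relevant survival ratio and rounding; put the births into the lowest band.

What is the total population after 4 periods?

1404

Period 1:
Births: 1620 × 0.424 = 687
20–39: 320 × 0.973 = 311
40+: 1620 × 0.967 + 1340 × 0.585 = 1567 + 784 = 2351
→ [687, 311, 2351]
Period 2:
Births: 311 × 0.424 = 132
20–39: 687 × 0.973 = 668
40+: 311 × 0.967 + 2351 × 0.585 = 301 + 1375 = 1676
→ [132, 668, 1676]
Period 3:
Births: 668 × 0.424 = 283
20–39: 132 × 0.973 = 128
40+: 668 × 0.967 + 1676 × 0.585 = 646 + 980 = 1626
→ [283, 128, 1626]
Period 4:
Births: 128 × 0.424 = 54
20–39: 283 × 0.973 = 275
40+: 128 × 0.967 + 1626 × 0.585 = 124 + 951 = 1075
→ [54, 275, 1075]
Total after period 4: 54 + 275 + 1075 = 1404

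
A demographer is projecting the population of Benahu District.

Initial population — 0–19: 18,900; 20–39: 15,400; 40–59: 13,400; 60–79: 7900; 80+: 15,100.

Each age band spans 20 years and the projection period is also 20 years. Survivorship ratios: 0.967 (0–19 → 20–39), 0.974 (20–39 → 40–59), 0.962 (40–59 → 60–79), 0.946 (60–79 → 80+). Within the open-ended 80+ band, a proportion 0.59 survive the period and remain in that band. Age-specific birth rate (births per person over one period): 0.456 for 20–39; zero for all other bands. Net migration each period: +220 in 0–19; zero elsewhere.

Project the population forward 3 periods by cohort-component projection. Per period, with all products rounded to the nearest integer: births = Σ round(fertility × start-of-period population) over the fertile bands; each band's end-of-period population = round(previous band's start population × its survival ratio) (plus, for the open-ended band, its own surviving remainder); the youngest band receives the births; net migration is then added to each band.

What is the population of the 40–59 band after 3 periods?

6821

Numbering the groups 1..5 from youngest to oldest:
After projecting period 1:
Births: 15400 * 0.456 = 7022
Group 2: 18900 * 0.967 = 18276
Group 3: 15400 * 0.974 = 15000
Group 4: 13400 * 0.962 = 12891
Group 5: 7900 * 0.946 + 15100 * 0.59 = 7473 + 8909 = 16382
Net migration: Group 1 + 220 → 7242
→ [7242, 18276, 15000, 12891, 16382]
After projecting period 2:
Births: 18276 * 0.456 = 8334
Group 2: 7242 * 0.967 = 7003
Group 3: 18276 * 0.974 = 17801
Group 4: 15000 * 0.962 = 14430
Group 5: 12891 * 0.946 + 16382 * 0.59 = 12195 + 9665 = 21860
Net migration: Group 1 + 220 → 8554
→ [8554, 7003, 17801, 14430, 21860]
After projecting period 3:
Births: 7003 * 0.456 = 3193
Group 2: 8554 * 0.967 = 8272
Group 3: 7003 * 0.974 = 6821
Group 4: 17801 * 0.962 = 17125
Group 5: 14430 * 0.946 + 21860 * 0.59 = 13651 + 12897 = 26548
Net migration: Group 1 + 220 → 3413
→ [3413, 8272, 6821, 17125, 26548]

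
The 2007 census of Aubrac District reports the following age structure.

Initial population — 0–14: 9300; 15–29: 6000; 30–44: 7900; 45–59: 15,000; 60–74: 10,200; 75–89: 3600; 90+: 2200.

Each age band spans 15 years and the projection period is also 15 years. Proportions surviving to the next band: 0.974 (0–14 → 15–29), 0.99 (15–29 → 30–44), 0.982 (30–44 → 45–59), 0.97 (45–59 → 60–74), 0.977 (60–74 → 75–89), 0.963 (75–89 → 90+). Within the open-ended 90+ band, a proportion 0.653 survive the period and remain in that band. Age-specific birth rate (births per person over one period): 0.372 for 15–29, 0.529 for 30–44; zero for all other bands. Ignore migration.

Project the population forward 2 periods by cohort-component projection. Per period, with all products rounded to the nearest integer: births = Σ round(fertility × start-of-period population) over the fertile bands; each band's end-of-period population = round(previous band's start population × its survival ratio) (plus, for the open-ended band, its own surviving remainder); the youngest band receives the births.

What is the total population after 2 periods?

62094

Period 1:
Births: 6000 * 0.372 = 2232, 7900 * 0.529 = 4179 → total 6411
15–29: 9300 * 0.974 = 9058
30–44: 6000 * 0.99 = 5940
45–59: 7900 * 0.982 = 7758
60–74: 15000 * 0.97 = 14550
75–89: 10200 * 0.977 = 9965
90+: 3600 * 0.963 + 2200 * 0.653 = 3467 + 1437 = 4904
End of period: [6411, 9058, 5940, 7758, 14550, 9965, 4904]
Period 2:
Births: 9058 * 0.372 = 3370, 5940 * 0.529 = 3142 → total 6512
15–29: 6411 * 0.974 = 6244
30–44: 9058 * 0.99 = 8967
45–59: 5940 * 0.982 = 5833
60–74: 7758 * 0.97 = 7525
75–89: 14550 * 0.977 = 14215
90+: 9965 * 0.963 + 4904 * 0.653 = 9596 + 3202 = 12798
End of period: [6512, 6244, 8967, 5833, 7525, 14215, 12798]
Total after period 2: 6512 + 6244 + 8967 + 5833 + 7525 + 14215 + 12798 = 62094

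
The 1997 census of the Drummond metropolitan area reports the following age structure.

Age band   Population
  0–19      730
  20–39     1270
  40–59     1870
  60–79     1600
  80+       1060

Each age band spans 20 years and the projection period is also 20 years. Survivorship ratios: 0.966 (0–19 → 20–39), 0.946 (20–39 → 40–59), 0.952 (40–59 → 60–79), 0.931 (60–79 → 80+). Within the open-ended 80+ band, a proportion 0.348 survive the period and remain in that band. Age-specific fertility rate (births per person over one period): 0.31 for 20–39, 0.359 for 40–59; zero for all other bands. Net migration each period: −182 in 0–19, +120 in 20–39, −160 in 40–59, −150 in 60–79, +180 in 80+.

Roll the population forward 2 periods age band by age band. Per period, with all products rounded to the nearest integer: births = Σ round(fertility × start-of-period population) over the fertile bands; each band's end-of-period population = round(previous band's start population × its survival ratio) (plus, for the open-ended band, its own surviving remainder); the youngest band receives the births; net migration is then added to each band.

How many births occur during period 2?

630

(Bands numbered youngest = 1 to oldest = 5.)
— Period 1 —
Births: 1270 × 0.31 = 394  |  1870 × 0.359 = 671 → total 1065
Band 2: 730 × 0.966 = 705
Band 3: 1270 × 0.946 = 1201
Band 4: 1870 × 0.952 = 1780
Band 5: 1600 × 0.931 + 1060 × 0.348 = 1490 + 369 = 1859
Net migration: Band 1 − 182 → 883; Band 2 + 120 → 825; Band 3 − 160 → 1041; Band 4 − 150 → 1630; Band 5 + 180 → 2039
→ [883, 825, 1041, 1630, 2039]
— Period 2 —
Births: 825 × 0.31 = 256  |  1041 × 0.359 = 374 → total 630
Band 2: 883 × 0.966 = 853
Band 3: 825 × 0.946 = 780
Band 4: 1041 × 0.952 = 991
Band 5: 1630 × 0.931 + 2039 × 0.348 = 1518 + 710 = 2228
Net migration: Band 1 − 182 → 448; Band 2 + 120 → 973; Band 3 − 160 → 620; Band 4 − 150 → 841; Band 5 + 180 → 2408
→ [448, 973, 620, 841, 2408]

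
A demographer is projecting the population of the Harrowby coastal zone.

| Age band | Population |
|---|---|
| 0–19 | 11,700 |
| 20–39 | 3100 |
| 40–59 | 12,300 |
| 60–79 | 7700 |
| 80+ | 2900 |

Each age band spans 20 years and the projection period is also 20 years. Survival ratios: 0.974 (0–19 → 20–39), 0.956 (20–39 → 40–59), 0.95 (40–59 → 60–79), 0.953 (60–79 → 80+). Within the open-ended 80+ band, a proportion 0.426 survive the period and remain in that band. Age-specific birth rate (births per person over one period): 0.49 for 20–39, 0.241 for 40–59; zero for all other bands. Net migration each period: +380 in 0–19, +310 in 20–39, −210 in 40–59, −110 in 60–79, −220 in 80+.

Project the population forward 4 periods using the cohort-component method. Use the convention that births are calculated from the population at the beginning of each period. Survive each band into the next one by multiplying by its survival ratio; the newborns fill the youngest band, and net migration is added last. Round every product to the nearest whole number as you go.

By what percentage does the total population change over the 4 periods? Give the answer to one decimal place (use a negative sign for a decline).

-8.8

Call the groups 1 to 5, youngest first.
Period 1.
Births: 3100 × 0.49 = 1519  |  12300 × 0.241 = 2964 → total 4483
Group 2: 11700 × 0.974 = 11396
Group 3: 3100 × 0.956 = 2964
Group 4: 12300 × 0.95 = 11685
Group 5: 7700 × 0.953 + 2900 × 0.426 = 7338 + 1235 = 8573
Net migration: Group 1 + 380 → 4863; Group 2 + 310 → 11706; Group 3 − 210 → 2754; Group 4 − 110 → 11575; Group 5 − 220 → 8353
→ [4863, 11706, 2754, 11575, 8353]
Period 2.
Births: 11706 × 0.49 = 5736  |  2754 × 0.241 = 664 → total 6400
Group 2: 4863 × 0.974 = 4737
Group 3: 11706 × 0.956 = 11191
Group 4: 2754 × 0.95 = 2616
Group 5: 11575 × 0.953 + 8353 × 0.426 = 11031 + 3558 = 14589
Net migration: Group 1 + 380 → 6780; Group 2 + 310 → 5047; Group 3 − 210 → 10981; Group 4 − 110 → 2506; Group 5 − 220 → 14369
→ [6780, 5047, 10981, 2506, 14369]
Period 3.
Births: 5047 × 0.49 = 2473  |  10981 × 0.241 = 2646 → total 5119
Group 2: 6780 × 0.974 = 6604
Group 3: 5047 × 0.956 = 4825
Group 4: 10981 × 0.95 = 10432
Group 5: 2506 × 0.953 + 14369 × 0.426 = 2388 + 6121 = 8509
Net migration: Group 1 + 380 → 5499; Group 2 + 310 → 6914; Group 3 − 210 → 4615; Group 4 − 110 → 10322; Group 5 − 220 → 8289
→ [5499, 6914, 4615, 10322, 8289]
Period 4.
Births: 6914 × 0.49 = 3388  |  4615 × 0.241 = 1112 → total 4500
Group 2: 5499 × 0.974 = 5356
Group 3: 6914 × 0.956 = 6610
Group 4: 4615 × 0.95 = 4384
Group 5: 10322 × 0.953 + 8289 × 0.426 = 9837 + 3531 = 13368
Net migration: Group 1 + 380 → 4880; Group 2 + 310 → 5666; Group 3 − 210 → 6400; Group 4 − 110 → 4274; Group 5 − 220 → 13148
→ [4880, 5666, 6400, 4274, 13148]
Total: 37700 → 34368; change = -3332; percentage change = -8.8%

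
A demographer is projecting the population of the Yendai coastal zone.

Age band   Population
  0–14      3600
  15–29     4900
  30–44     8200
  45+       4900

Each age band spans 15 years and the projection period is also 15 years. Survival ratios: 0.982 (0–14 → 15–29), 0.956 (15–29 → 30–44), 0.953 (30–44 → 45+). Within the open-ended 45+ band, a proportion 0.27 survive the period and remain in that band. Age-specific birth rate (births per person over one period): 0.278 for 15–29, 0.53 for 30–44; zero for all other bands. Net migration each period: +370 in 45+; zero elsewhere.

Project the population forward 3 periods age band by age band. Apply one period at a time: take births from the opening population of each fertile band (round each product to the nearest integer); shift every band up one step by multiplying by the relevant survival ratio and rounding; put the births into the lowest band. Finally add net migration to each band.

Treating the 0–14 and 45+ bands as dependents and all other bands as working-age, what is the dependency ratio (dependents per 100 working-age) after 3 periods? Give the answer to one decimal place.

102.0

Period 1.
Births: 4900 × 0.278 = 1362, 8200 × 0.53 = 4346 ⇒ total 5708
15–29: 3600 × 0.982 = 3535
30–44: 4900 × 0.956 = 4684
45+: 8200 × 0.953 + 4900 × 0.27 = 7815 + 1323 = 9138
Net migration: 45+ + 370 → 9508
→ [5708, 3535, 4684, 9508]
Period 2.
Births: 3535 × 0.278 = 983, 4684 × 0.53 = 2483 ⇒ total 3466
15–29: 5708 × 0.982 = 5605
30–44: 3535 × 0.956 = 3379
45+: 4684 × 0.953 + 9508 × 0.27 = 4464 + 2567 = 7031
Net migration: 45+ + 370 → 7401
→ [3466, 5605, 3379, 7401]
Period 3.
Births: 5605 × 0.278 = 1558, 3379 × 0.53 = 1791 ⇒ total 3349
15–29: 3466 × 0.982 = 3404
30–44: 5605 × 0.956 = 5358
45+: 3379 × 0.953 + 7401 × 0.27 = 3220 + 1998 = 5218
Net migration: 45+ + 370 → 5588
→ [3349, 3404, 5358, 5588]
Dependents (band 0–14 + band 45+) = 3349 + 5588 = 8937; working-age = 8762; ratio = 8937/8762 × 100 = 102.0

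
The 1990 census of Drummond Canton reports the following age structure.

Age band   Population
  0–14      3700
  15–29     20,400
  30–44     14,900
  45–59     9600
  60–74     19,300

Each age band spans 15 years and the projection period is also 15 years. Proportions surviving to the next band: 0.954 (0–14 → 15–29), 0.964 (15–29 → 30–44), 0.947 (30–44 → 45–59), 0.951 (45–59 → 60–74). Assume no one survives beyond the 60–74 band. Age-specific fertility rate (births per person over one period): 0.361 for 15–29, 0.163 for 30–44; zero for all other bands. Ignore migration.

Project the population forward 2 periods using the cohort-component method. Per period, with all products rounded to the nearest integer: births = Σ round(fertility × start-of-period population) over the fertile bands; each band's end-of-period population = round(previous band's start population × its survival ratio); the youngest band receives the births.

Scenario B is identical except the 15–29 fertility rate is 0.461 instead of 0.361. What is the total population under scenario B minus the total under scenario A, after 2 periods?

2299

Period 1:
Births: 20400 × 0.361 = 7364 ; 14900 × 0.163 = 2429 → total 9793
15–29: 3700 × 0.954 = 3530
30–44: 20400 × 0.964 = 19666
45–59: 14900 × 0.947 = 14110
60–74: 9600 × 0.951 = 9130
Giving 9793 / 3530 / 19666 / 14110 / 9130.
Period 2:
Births: 3530 × 0.361 = 1274 ; 19666 × 0.163 = 3206 → total 4480
15–29: 9793 × 0.954 = 9343
30–44: 3530 × 0.964 = 3403
45–59: 19666 × 0.947 = 18624
60–74: 14110 × 0.951 = 13419
Giving 4480 / 9343 / 3403 / 18624 / 13419.
Scenario A total after 2 periods: 49269
Scenario B projection —
Period 1:
Births: 20400 × 0.461 = 9404 ; 14900 × 0.163 = 2429 → total 11833
15–29: 3700 × 0.954 = 3530
30–44: 20400 × 0.964 = 19666
45–59: 14900 × 0.947 = 14110
60–74: 9600 × 0.951 = 9130
Giving 11833 / 3530 / 19666 / 14110 / 9130.
Period 2:
Births: 3530 × 0.461 = 1627 ; 19666 × 0.163 = 3206 → total 4833
15–29: 11833 × 0.954 = 11289
30–44: 3530 × 0.964 = 3403
45–59: 19666 × 0.947 = 18624
60–74: 14110 × 0.951 = 13419
Giving 4833 / 11289 / 3403 / 18624 / 13419.
Scenario B total after 2 periods: 51568
Difference B − A = 51568 − 49269 = 2299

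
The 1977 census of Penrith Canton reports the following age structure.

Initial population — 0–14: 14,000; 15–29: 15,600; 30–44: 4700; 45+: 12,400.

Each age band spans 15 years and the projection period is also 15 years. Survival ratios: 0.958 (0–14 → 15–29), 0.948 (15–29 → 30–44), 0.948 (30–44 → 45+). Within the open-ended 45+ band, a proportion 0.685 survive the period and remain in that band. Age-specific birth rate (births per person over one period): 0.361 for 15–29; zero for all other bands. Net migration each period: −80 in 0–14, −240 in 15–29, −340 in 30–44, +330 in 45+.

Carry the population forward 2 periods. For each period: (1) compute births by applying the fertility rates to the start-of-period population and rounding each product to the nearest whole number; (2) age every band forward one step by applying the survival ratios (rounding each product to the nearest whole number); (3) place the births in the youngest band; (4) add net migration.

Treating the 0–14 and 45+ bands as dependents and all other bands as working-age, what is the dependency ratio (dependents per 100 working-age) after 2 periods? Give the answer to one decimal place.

Numbering the groups 1..4 from youngest to oldest:
Period 1:
Births: 15600 × 0.361 = 5632
Group 2: 14000 × 0.958 = 13412
Group 3: 15600 × 0.948 = 14789
Group 4: 4700 × 0.948 + 12400 × 0.685 = 4456 + 8494 = 12950
Net migration: Group 1 − 80 → 5552; Group 2 − 240 → 13172; Group 3 − 340 → 14449; Group 4 + 330 → 13280
Population now: 0–14=5552, 15–29=13172, 30–44=14449, 45+=13280
Period 2:
Births: 13172 × 0.361 = 4755
Group 2: 5552 × 0.958 = 5319
Group 3: 13172 × 0.948 = 12487
Group 4: 14449 × 0.948 + 13280 × 0.685 = 13698 + 9097 = 22795
Net migration: Group 1 − 80 → 4675; Group 2 − 240 → 5079; Group 3 − 340 → 12147; Group 4 + 330 → 23125
Population now: 0–14=4675, 15–29=5079, 30–44=12147, 45+=23125
Dependents (band 0–14 + band 45+) = 4675 + 23125 = 27800; working-age = 17226; ratio = 27800/17226 × 100 = 161.4

161.4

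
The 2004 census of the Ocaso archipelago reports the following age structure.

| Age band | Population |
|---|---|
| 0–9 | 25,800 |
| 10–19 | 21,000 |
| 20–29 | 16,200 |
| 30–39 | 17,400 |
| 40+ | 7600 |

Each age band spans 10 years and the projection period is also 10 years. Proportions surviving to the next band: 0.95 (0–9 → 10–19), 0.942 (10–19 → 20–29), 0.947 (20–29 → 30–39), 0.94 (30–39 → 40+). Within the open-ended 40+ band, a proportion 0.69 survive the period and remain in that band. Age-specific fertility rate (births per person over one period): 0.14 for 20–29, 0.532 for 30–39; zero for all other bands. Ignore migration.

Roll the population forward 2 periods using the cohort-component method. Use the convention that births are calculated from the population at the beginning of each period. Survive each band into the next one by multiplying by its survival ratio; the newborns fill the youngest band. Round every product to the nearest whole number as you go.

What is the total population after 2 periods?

Period 1.
Births: 16200 × 0.14 = 2268, 17400 × 0.532 = 9257 ⇒ total 11525
10–19: 25800 × 0.95 = 24510
20–29: 21000 × 0.942 = 19782
30–39: 16200 × 0.947 = 15341
40+: 17400 × 0.94 + 7600 × 0.69 = 16356 + 5244 = 21600
Population now: 0–9=11525, 10–19=24510, 20–29=19782, 30–39=15341, 40+=21600
Period 2.
Births: 19782 × 0.14 = 2769, 15341 × 0.532 = 8161 ⇒ total 10930
10–19: 11525 × 0.95 = 10949
20–29: 24510 × 0.942 = 23088
30–39: 19782 × 0.947 = 18734
40+: 15341 × 0.94 + 21600 × 0.69 = 14421 + 14904 = 29325
Population now: 0–9=10930, 10–19=10949, 20–29=23088, 30–39=18734, 40+=29325
Total after period 2: 10930 + 10949 + 23088 + 18734 + 29325 = 93026

93026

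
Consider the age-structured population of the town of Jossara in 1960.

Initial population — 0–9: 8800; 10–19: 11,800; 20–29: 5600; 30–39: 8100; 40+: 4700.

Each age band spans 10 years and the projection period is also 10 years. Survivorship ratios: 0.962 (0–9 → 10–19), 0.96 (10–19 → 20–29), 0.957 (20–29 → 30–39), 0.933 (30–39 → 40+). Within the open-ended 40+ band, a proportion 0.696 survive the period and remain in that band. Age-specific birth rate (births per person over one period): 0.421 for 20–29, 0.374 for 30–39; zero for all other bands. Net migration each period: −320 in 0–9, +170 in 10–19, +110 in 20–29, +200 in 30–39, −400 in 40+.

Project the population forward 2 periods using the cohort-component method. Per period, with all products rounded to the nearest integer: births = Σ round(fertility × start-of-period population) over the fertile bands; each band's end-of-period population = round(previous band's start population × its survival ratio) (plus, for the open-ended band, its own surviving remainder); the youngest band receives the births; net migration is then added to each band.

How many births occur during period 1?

(Bands numbered youngest = 1 to oldest = 5.)
— Period 1 —
Births: 5600 × 0.421 = 2358  |  8100 × 0.374 = 3029 ⇒ total 5387
Band 2: 8800 × 0.962 = 8466
Band 3: 11800 × 0.96 = 11328
Band 4: 5600 × 0.957 = 5359
Band 5: 8100 × 0.933 + 4700 × 0.696 = 7557 + 3271 = 10828
Net migration: Band 1 − 320 → 5067; Band 2 + 170 → 8636; Band 3 + 110 → 11438; Band 4 + 200 → 5559; Band 5 − 400 → 10428
End of period: [5067, 8636, 11438, 5559, 10428]

5387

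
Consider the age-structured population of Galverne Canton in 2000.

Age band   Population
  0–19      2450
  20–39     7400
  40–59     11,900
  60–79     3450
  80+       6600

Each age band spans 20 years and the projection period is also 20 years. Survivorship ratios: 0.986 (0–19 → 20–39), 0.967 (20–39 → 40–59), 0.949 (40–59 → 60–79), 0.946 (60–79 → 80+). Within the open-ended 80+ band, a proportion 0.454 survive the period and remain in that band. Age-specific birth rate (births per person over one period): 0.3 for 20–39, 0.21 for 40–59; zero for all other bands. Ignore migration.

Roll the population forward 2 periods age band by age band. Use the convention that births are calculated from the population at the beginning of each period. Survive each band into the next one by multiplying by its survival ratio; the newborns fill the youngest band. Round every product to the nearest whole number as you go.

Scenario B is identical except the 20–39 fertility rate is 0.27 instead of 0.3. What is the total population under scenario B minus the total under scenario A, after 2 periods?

(Bands numbered youngest = 1 to oldest = 5.)
Period 1.
Births: 7400 × 0.3 = 2220  |  11900 × 0.21 = 2499 → total 4719
Band 2: 2450 × 0.986 = 2416
Band 3: 7400 × 0.967 = 7156
Band 4: 11900 × 0.949 = 11293
Band 5: 3450 × 0.946 + 6600 × 0.454 = 3264 + 2996 = 6260
→ [4719, 2416, 7156, 11293, 6260]
Period 2.
Births: 2416 × 0.3 = 725  |  7156 × 0.21 = 1503 → total 2228
Band 2: 4719 × 0.986 = 4653
Band 3: 2416 × 0.967 = 2336
Band 4: 7156 × 0.949 = 6791
Band 5: 11293 × 0.946 + 6260 × 0.454 = 10683 + 2842 = 13525
→ [2228, 4653, 2336, 6791, 13525]
Scenario A total after 2 periods: 29533
Scenario B projection —
Period 1.
Births: 7400 × 0.27 = 1998  |  11900 × 0.21 = 2499 → total 4497
Band 2: 2450 × 0.986 = 2416
Band 3: 7400 × 0.967 = 7156
Band 4: 11900 × 0.949 = 11293
Band 5: 3450 × 0.946 + 6600 × 0.454 = 3264 + 2996 = 6260
→ [4497, 2416, 7156, 11293, 6260]
Period 2.
Births: 2416 × 0.27 = 652  |  7156 × 0.21 = 1503 → total 2155
Band 2: 4497 × 0.986 = 4434
Band 3: 2416 × 0.967 = 2336
Band 4: 7156 × 0.949 = 6791
Band 5: 11293 × 0.946 + 6260 × 0.454 = 10683 + 2842 = 13525
→ [2155, 4434, 2336, 6791, 13525]
Scenario B total after 2 periods: 29241
Difference B − A = 29241 − 29533 = -292

-292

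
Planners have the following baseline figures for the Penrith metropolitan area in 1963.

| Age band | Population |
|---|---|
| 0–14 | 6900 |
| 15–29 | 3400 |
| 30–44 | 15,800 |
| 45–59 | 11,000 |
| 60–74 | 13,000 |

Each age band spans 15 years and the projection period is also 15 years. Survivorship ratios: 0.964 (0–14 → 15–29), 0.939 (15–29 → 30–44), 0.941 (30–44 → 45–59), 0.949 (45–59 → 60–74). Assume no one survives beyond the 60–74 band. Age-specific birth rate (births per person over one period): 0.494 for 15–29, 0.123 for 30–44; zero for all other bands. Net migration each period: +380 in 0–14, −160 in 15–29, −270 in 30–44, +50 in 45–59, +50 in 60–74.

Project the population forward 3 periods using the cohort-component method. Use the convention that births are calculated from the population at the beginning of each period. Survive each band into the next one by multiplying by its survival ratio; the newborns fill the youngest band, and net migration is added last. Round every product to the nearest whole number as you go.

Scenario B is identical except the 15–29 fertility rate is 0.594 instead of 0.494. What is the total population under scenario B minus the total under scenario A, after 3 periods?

1499

(Bands numbered youngest = 1 to oldest = 5.)
[period 1]
Births: 3400 * 0.494 = 1680  |  15800 * 0.123 = 1943 → 3623
Band 2: 6900 * 0.964 = 6652
Band 3: 3400 * 0.939 = 3193
Band 4: 15800 * 0.941 = 14868
Band 5: 11000 * 0.949 = 10439
Net migration: Band 1 + 380 → 4003; Band 2 − 160 → 6492; Band 3 − 270 → 2923; Band 4 + 50 → 14918; Band 5 + 50 → 10489
End of period: [4003, 6492, 2923, 14918, 10489]
[period 2]
Births: 6492 * 0.494 = 3207  |  2923 * 0.123 = 360 → 3567
Band 2: 4003 * 0.964 = 3859
Band 3: 6492 * 0.939 = 6096
Band 4: 2923 * 0.941 = 2751
Band 5: 14918 * 0.949 = 14157
Net migration: Band 1 + 380 → 3947; Band 2 − 160 → 3699; Band 3 − 270 → 5826; Band 4 + 50 → 2801; Band 5 + 50 → 14207
End of period: [3947, 3699, 5826, 2801, 14207]
[period 3]
Births: 3699 * 0.494 = 1827  |  5826 * 0.123 = 717 → 2544
Band 2: 3947 * 0.964 = 3805
Band 3: 3699 * 0.939 = 3473
Band 4: 5826 * 0.941 = 5482
Band 5: 2801 * 0.949 = 2658
Net migration: Band 1 + 380 → 2924; Band 2 − 160 → 3645; Band 3 − 270 → 3203; Band 4 + 50 → 5532; Band 5 + 50 → 2708
End of period: [2924, 3645, 3203, 5532, 2708]
Scenario A total after 3 periods: 18012
Scenario B projection —
[period 1]
Births: 3400 * 0.594 = 2020  |  15800 * 0.123 = 1943 → 3963
Band 2: 6900 * 0.964 = 6652
Band 3: 3400 * 0.939 = 3193
Band 4: 15800 * 0.941 = 14868
Band 5: 11000 * 0.949 = 10439
Net migration: Band 1 + 380 → 4343; Band 2 − 160 → 6492; Band 3 − 270 → 2923; Band 4 + 50 → 14918; Band 5 + 50 → 10489
End of period: [4343, 6492, 2923, 14918, 10489]
[period 2]
Births: 6492 * 0.594 = 3856  |  2923 * 0.123 = 360 → 4216
Band 2: 4343 * 0.964 = 4187
Band 3: 6492 * 0.939 = 6096
Band 4: 2923 * 0.941 = 2751
Band 5: 14918 * 0.949 = 14157
Net migration: Band 1 + 380 → 4596; Band 2 − 160 → 4027; Band 3 − 270 → 5826; Band 4 + 50 → 2801; Band 5 + 50 → 14207
End of period: [4596, 4027, 5826, 2801, 14207]
[period 3]
Births: 4027 * 0.594 = 2392  |  5826 * 0.123 = 717 → 3109
Band 2: 4596 * 0.964 = 4431
Band 3: 4027 * 0.939 = 3781
Band 4: 5826 * 0.941 = 5482
Band 5: 2801 * 0.949 = 2658
Net migration: Band 1 + 380 → 3489; Band 2 − 160 → 4271; Band 3 − 270 → 3511; Band 4 + 50 → 5532; Band 5 + 50 → 2708
End of period: [3489, 4271, 3511, 5532, 2708]
Scenario B total after 3 periods: 19511
Difference B − A = 19511 − 18012 = 1499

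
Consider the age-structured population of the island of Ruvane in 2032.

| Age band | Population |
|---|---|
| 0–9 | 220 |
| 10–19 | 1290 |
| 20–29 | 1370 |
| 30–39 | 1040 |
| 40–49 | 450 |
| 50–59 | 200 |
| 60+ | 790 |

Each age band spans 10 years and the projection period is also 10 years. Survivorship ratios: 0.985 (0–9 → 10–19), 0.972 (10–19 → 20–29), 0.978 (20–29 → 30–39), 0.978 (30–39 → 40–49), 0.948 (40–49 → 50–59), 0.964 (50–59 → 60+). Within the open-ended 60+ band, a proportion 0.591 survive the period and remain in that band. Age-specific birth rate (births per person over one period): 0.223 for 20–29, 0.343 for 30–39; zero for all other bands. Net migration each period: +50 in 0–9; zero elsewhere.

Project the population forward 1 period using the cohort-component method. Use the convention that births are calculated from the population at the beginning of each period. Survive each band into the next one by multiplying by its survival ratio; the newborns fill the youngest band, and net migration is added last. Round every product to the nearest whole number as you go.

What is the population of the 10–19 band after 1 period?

217

Let band 1 be 0–9 through band 7 = 60+.
— Period 1 —
Births: 1370 * 0.223 = 306 ; 1040 * 0.343 = 357 ⇒ total 663
Band 2: 220 * 0.985 = 217
Band 3: 1290 * 0.972 = 1254
Band 4: 1370 * 0.978 = 1340
Band 5: 1040 * 0.978 = 1017
Band 6: 450 * 0.948 = 427
Band 7: 200 * 0.964 + 790 * 0.591 = 193 + 467 = 660
Net migration: Band 1 + 50 → 713
→ [713, 217, 1254, 1340, 1017, 427, 660]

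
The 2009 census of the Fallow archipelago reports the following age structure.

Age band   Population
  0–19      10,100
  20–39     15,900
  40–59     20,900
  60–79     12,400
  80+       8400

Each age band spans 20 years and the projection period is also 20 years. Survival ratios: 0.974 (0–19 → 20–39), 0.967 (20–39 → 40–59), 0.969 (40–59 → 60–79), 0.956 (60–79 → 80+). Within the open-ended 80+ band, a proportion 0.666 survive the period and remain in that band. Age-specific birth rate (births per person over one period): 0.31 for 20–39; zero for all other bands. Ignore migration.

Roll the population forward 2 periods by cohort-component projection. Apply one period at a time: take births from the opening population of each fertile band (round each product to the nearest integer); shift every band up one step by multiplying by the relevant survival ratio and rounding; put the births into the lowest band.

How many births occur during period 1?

Numbering the groups 1..5 from youngest to oldest:
— Period 1 —
Births: 15900 × 0.31 = 4929
Group 2: 10100 × 0.974 = 9837
Group 3: 15900 × 0.967 = 15375
Group 4: 20900 × 0.969 = 20252
Group 5: 12400 × 0.956 + 8400 × 0.666 = 11854 + 5594 = 17448
End of period: [4929, 9837, 15375, 20252, 17448]

4929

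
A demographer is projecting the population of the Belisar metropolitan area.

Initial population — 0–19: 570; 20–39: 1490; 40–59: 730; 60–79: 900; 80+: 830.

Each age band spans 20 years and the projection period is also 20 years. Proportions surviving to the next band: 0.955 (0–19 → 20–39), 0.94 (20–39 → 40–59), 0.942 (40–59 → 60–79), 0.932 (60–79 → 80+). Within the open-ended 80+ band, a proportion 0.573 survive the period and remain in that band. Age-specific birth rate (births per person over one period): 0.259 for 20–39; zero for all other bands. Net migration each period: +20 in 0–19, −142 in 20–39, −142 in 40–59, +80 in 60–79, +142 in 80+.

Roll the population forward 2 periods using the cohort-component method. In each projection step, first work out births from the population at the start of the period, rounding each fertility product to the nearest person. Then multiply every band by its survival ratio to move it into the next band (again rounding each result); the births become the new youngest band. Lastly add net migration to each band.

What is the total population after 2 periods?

Let group 1 be 0–19 through group 5 = 80+.
After projecting period 1:
Births: 1490 * 0.259 = 386
Group 2: 570 * 0.955 = 544
Group 3: 1490 * 0.94 = 1401
Group 4: 730 * 0.942 = 688
Group 5: 900 * 0.932 + 830 * 0.573 = 839 + 476 = 1315
Net migration: Group 1 + 20 → 406; Group 2 − 142 → 402; Group 3 − 142 → 1259; Group 4 + 80 → 768; Group 5 + 142 → 1457
→ [406, 402, 1259, 768, 1457]
After projecting period 2:
Births: 402 * 0.259 = 104
Group 2: 406 * 0.955 = 388
Group 3: 402 * 0.94 = 378
Group 4: 1259 * 0.942 = 1186
Group 5: 768 * 0.932 + 1457 * 0.573 = 716 + 835 = 1551
Net migration: Group 1 + 20 → 124; Group 2 − 142 → 246; Group 3 − 142 → 236; Group 4 + 80 → 1266; Group 5 + 142 → 1693
→ [124, 246, 236, 1266, 1693]
Total after period 2: 124 + 246 + 236 + 1266 + 1693 = 3565

3565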